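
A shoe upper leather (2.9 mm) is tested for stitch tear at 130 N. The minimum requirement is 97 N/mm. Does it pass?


STS = 130 / 2.9 = 44.8 N/mm
Minimum required: 97 N/mm
Passes: No


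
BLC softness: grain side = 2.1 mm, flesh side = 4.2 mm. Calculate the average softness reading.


Average = (2.1 + 4.2) / 2
Average = 3.15 mm


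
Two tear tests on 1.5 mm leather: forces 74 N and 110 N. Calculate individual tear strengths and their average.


Tear 1 = 49.3 N/mm
Tear 2 = 73.3 N/mm
Average = 61.3 N/mm


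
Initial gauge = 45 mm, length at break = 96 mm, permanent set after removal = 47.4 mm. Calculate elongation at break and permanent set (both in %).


Elongation at break = (96 - 45) / 45 x 100 = 113.3%
Permanent set = (47.4 - 45) / 45 x 100 = 5.3%


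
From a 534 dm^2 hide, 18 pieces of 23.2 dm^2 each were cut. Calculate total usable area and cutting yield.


Usable area = 417.6 dm^2
Yield = 78.2%

Total usable = 18 x 23.2 = 417.6 dm^2
Yield = 417.6 / 534 x 100 = 78.2%


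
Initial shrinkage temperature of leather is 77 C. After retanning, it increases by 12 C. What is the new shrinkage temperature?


New Ts = 77 + 12 = 89 C


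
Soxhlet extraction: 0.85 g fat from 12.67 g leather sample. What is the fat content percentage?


6.7%


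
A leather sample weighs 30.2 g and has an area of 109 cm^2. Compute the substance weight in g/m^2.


Substance weight = mass / area x 10000
SW = 30.2 / 109 x 10000
SW = 2770.6 g/m^2


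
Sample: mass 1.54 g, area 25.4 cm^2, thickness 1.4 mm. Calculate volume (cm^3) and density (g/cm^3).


Thickness in cm = 1.4 / 10 = 0.14 cm
Volume = 25.4 x 0.14 = 3.556 cm^3
Density = 1.54 / 3.556 = 0.433 g/cm^3


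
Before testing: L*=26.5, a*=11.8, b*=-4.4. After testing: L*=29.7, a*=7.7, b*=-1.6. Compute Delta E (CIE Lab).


dL = 29.7 - 26.5 = 3.2
da = 7.7 - 11.8 = -4.1
db = -1.6 - (-4.4) = 2.8
dE = sqrt((3.2)^2 + (-4.1)^2 + (2.8)^2) = 5.91


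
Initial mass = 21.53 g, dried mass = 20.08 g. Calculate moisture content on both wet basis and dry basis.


Moisture lost = 21.53 - 20.08 = 1.45 g
Wet basis MC = 1.45 / 21.53 x 100 = 6.7%
Dry basis MC = 1.45 / 20.08 x 100 = 7.2%


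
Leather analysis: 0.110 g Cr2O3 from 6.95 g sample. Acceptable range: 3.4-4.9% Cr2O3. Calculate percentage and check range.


Cr2O3% = 0.110 / 6.95 x 100 = 1.58%
Acceptable range: 3.4 to 4.9%
Within range: No


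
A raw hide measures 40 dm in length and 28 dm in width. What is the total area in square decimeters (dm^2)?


1120 dm^2

Area = length x width
Area = 40 x 28 = 1120 dm^2


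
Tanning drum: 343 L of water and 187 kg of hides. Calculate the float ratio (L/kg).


Float ratio = water / hide weight
Ratio = 343 / 187 = 1.8


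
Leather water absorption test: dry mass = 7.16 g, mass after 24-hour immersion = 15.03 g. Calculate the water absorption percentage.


109.9%

Water absorbed = 15.03 - 7.16 = 7.87 g
WA% = 7.87 / 7.16 x 100 = 109.9%


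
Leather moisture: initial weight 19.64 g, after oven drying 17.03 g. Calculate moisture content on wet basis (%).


13.3%

Moisture = 19.64 - 17.03 = 2.61 g
MC = 2.61 / 19.64 x 100 = 13.3%


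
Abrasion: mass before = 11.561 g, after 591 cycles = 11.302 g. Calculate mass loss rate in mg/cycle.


0.438 mg/cycle

Mass loss = 11.561 - 11.302 = 0.259 g
Rate = 0.259 / 591 x 1000 = 0.438 mg/cycle


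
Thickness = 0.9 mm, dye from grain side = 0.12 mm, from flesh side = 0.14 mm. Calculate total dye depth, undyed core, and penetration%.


Total dyed = 0.12 + 0.14 = 0.26 mm
Undyed core = 0.9 - 0.26 = 0.64 mm
Penetration = 0.26 / 0.9 x 100 = 28.9%


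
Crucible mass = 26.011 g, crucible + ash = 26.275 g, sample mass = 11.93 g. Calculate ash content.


Ash mass = 26.275 - 26.011 = 0.264 g
Ash% = 0.264 / 11.93 x 100 = 2.21%


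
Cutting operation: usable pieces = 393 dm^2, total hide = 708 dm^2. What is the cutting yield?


55.5%

Yield = usable / total x 100
Yield = 393 / 708 x 100 = 55.5%


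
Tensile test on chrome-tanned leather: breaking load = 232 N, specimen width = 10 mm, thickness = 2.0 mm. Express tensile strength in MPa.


Cross-section = 10 x 2.0 = 20.0 mm^2
TS = 232 / 20.0 = 11.60 MPa
(1 N/mm^2 = 1 MPa)


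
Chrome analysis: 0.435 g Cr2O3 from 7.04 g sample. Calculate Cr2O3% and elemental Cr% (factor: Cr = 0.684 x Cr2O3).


Cr2O3 = 6.18%
Cr = 4.23%

Cr2O3% = 0.435 / 7.04 x 100 = 6.18%
Cr% = 6.18 x 0.684 = 4.23%


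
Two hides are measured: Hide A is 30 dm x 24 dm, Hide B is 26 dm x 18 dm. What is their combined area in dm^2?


Hide A area = 30 x 24 = 720 dm^2
Hide B area = 26 x 18 = 468 dm^2
Total = 720 + 468 = 1188 dm^2


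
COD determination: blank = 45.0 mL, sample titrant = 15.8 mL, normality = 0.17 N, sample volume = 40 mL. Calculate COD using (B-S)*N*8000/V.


COD = (45.0 - 15.8) x 0.17 x 8000 / 40
COD = 29.2 x 0.17 x 8000 / 40
COD = 992.8 mg/L


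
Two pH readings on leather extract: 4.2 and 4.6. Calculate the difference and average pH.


Difference = |4.2 - 4.6| = 0.4
Average = (4.2 + 4.6) / 2 = 4.40


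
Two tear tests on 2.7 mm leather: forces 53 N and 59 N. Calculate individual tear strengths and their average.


Tear 1 = 53 / 2.7 = 19.6 N/mm
Tear 2 = 59 / 2.7 = 21.9 N/mm
Average = (19.6 + 21.9) / 2 = 20.8 N/mm


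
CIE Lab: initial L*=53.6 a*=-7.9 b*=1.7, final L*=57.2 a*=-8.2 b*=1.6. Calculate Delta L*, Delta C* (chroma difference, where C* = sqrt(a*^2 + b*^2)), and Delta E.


Delta L* = 3.6
Delta C* = 0.27
Delta E = 3.61

Delta L* = 57.2 - 53.6 = 3.6
C1* = sqrt((-7.9)^2 + (1.7)^2) = 8.081
C2* = sqrt((-8.2)^2 + (1.6)^2) = 8.355
Delta C* = 8.355 - 8.081 = 0.27
Delta E = sqrt((3.6)^2 + (-0.3)^2 + (-0.1)^2) = 3.61


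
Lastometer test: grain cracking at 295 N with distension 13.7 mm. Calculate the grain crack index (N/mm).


21.5 N/mm


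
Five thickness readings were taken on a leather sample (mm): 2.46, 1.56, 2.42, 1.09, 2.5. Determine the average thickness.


2.01 mm

Sum = 2.46 + 1.56 + 2.42 + 1.09 + 2.5 = 10.03
Average = 10.03 / 5 = 2.01 mm


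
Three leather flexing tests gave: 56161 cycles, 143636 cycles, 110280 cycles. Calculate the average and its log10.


Average = 103359 cycles
log10 = 5.01

Average = (56161 + 143636 + 110280) / 3 = 103359 cycles
log10(103359) = 5.01


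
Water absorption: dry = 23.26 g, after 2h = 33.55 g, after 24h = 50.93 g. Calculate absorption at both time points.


WA (2h) = (33.55 - 23.26) / 23.26 x 100 = 44.2%
WA (24h) = (50.93 - 23.26) / 23.26 x 100 = 119.0%


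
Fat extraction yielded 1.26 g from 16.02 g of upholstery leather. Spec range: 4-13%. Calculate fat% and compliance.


Fat% = 1.26 / 16.02 x 100 = 7.9%
Spec range: 4-13%
Compliant: Yes


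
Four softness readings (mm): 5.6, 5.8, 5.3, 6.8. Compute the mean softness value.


5.88 mm


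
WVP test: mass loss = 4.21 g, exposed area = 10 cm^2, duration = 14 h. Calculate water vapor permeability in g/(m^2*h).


WVP = mass_loss / (area x time) x 10000
WVP = 4.21 / (10 x 14) x 10000
WVP = 4.21 / 140 x 10000 = 300.71 g/(m^2*h)


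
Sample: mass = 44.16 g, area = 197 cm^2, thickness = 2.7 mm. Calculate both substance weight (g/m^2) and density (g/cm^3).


Substance weight = 2241.6 g/m^2
Density = 0.830 g/cm^3

SW = 44.16 / 197 x 10000 = 2241.6 g/m^2
Volume = 197 x 2.7 / 10 = 53.19 cm^3
Density = 44.16 / 53.19 = 0.830 g/cm^3


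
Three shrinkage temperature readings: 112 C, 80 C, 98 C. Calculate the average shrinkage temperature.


Average = (112 + 80 + 98) / 3
Average = 290 / 3 = 96.7 C


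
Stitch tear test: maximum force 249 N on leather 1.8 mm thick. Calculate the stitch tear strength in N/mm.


138.3 N/mm


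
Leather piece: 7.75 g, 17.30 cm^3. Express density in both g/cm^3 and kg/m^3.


0.448 g/cm^3
448 kg/m^3

Density = 7.75 / 17.30 = 0.448 g/cm^3
Convert: 0.448 x 1000 = 448 kg/m^3


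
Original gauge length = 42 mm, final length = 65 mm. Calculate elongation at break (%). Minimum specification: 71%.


Elongation = 54.8%
Meets spec: No


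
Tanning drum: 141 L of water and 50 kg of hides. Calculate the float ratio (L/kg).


2.8

Float ratio = water / hide weight
Ratio = 141 / 50 = 2.8


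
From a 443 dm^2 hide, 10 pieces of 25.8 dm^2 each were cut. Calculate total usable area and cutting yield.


Total usable = 10 x 25.8 = 258.0 dm^2
Yield = 258.0 / 443 x 100 = 58.2%


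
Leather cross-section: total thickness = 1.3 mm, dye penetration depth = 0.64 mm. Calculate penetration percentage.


Penetration% = 0.64 / 1.3 x 100
Penetration = 49.2%


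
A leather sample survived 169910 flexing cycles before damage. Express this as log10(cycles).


5.23


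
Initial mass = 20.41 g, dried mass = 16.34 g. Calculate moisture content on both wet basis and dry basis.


Wet basis = 19.9%
Dry basis = 24.9%

Moisture lost = 20.41 - 16.34 = 4.07 g
Wet basis MC = 4.07 / 20.41 x 100 = 19.9%
Dry basis MC = 4.07 / 16.34 x 100 = 24.9%


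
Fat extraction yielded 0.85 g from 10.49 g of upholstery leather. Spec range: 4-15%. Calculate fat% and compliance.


Fat content = 8.1%
Compliant: Yes

Fat% = 0.85 / 10.49 x 100 = 8.1%
Spec range: 4-15%
Compliant: Yes


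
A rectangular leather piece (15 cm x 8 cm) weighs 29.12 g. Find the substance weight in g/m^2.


Area = 15 x 8 = 120 cm^2
SW = 29.12 / 120 x 10000 = 2426.7 g/m^2


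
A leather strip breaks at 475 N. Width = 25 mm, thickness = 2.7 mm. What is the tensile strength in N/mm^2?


7.04 N/mm^2


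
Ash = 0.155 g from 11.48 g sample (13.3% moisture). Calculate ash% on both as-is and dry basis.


As-is ash% = 0.155 / 11.48 x 100 = 1.35%
Dry mass = 11.48 x (100 - 13.3) / 100 = 9.95316 g
Dry-basis ash% = 0.155 / 9.95316 x 100 = 1.56%


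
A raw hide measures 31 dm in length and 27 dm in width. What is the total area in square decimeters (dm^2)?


Area = length x width
Area = 31 x 27 = 837 dm^2


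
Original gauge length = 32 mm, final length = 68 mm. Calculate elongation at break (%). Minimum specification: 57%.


Extension = 68 - 32 = 36 mm
Elongation = 36 / 32 x 100 = 112.5%
Minimum required: 57%
Meets specification: Yes


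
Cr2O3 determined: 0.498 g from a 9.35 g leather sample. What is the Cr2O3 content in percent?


5.33%

Cr2O3% = 0.498 / 9.35 x 100
Cr2O3% = 5.33%


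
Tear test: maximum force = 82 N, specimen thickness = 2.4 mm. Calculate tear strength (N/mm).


Tear strength = force / thickness
Tear = 82 / 2.4 = 34.2 N/mm


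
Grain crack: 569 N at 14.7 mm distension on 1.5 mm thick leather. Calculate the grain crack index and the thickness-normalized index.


Crack index = 38.7 N/mm
Normalized index = 25.8 N/mm per mm


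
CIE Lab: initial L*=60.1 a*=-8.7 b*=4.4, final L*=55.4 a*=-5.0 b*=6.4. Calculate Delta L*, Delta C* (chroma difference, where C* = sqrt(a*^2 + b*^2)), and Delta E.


Delta L* = -4.7
Delta C* = -1.63
Delta E = 6.31

Delta L* = 55.4 - 60.1 = -4.7
C1* = sqrt((-8.7)^2 + (4.4)^2) = 9.749
C2* = sqrt((-5.0)^2 + (6.4)^2) = 8.122
Delta C* = 8.122 - 9.749 = -1.63
Delta E = sqrt((-4.7)^2 + (3.7)^2 + (2.0)^2) = 6.31


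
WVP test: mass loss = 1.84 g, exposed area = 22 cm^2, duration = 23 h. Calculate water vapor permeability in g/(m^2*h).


36.36 g/(m^2*h)

WVP = mass_loss / (area x time) x 10000
WVP = 1.84 / (22 x 23) x 10000
WVP = 1.84 / 506 x 10000 = 36.36 g/(m^2*h)


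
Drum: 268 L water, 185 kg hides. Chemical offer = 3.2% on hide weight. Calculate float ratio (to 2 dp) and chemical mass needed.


Float ratio = 1.45
Chemical needed = 5.92 kg

Float ratio = 268 / 185 = 1.45
Chemical = 185 x 3.2 / 100 = 5.92 kg


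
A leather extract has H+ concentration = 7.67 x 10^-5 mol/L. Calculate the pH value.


pH = 4.12


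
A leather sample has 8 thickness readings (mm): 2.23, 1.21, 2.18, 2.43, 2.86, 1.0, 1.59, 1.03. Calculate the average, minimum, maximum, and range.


Average = 1.82 mm
Min = 1.0 mm
Max = 2.86 mm
Range = 1.86 mm

Sum = 14.53
Average = 14.53 / 8 = 1.82 mm
Minimum = 1.0 mm
Maximum = 2.86 mm
Range = 2.86 - 1.0 = 1.86 mm


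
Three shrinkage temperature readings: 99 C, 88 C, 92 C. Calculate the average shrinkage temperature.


Average = (99 + 88 + 92) / 3
Average = 279 / 3 = 93.0 C


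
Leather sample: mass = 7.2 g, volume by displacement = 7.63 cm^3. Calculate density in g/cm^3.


0.944 g/cm^3

Density = mass / volume
Density = 7.2 / 7.63 = 0.944 g/cm^3


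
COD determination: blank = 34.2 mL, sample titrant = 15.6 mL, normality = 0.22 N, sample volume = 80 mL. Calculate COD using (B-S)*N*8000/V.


COD = (34.2 - 15.6) x 0.22 x 8000 / 80
COD = 18.6 x 0.22 x 8000 / 80
COD = 409.2 mg/L


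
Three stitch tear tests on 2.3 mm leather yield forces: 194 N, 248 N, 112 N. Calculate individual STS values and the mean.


STS1 = 84.3 N/mm
STS2 = 107.8 N/mm
STS3 = 48.7 N/mm
Mean = 80.3 N/mm

STS1 = 194 / 2.3 = 84.3 N/mm
STS2 = 248 / 2.3 = 107.8 N/mm
STS3 = 112 / 2.3 = 48.7 N/mm
Mean = (84.3 + 107.8 + 48.7) / 3 = 80.3 N/mm


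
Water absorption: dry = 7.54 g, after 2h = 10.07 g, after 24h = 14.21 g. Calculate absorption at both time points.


2h absorption = 33.6%
24h absorption = 88.5%


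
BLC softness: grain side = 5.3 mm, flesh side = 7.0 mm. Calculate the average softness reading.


6.15 mm


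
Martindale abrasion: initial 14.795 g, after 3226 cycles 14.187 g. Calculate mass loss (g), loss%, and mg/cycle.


Loss = 14.795 - 14.187 = 0.608 g
Loss% = 0.608 / 14.795 x 100 = 4.11%
Rate = 0.608 / 3226 x 1000 = 0.188 mg/cycle


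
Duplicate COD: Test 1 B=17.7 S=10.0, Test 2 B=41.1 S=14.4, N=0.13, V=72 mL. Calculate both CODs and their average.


COD1 = (17.7 - 10.0) x 0.13 x 8000 / 72 = 111.2 mg/L
COD2 = (41.1 - 14.4) x 0.13 x 8000 / 72 = 385.7 mg/L
Average = (111.2 + 385.7) / 2 = 248.5 mg/L


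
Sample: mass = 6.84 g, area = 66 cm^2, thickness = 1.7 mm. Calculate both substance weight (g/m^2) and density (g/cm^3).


SW = 6.84 / 66 x 10000 = 1036.4 g/m^2
Volume = 66 x 1.7 / 10 = 11.22 cm^3
Density = 6.84 / 11.22 = 0.610 g/cm^3


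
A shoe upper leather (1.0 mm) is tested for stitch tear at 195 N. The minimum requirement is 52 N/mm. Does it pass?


STS = 195 / 1.0 = 195.0 N/mm
Minimum required: 52 N/mm
Passes: Yes


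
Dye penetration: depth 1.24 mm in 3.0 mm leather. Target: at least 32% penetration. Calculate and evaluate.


Penetration = 1.24 / 3.0 x 100 = 41.3%
Target: 32%
Meets target: Yes


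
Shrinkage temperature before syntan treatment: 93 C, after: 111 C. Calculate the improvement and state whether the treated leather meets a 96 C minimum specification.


Improvement = 111 - 93 = 18 C
Spec check: 111 C >= 96 C? Yes


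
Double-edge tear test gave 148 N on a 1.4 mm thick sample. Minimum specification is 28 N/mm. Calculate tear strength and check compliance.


Tear strength = 105.7 N/mm
Compliant: Yes

Tear strength = 148 / 1.4 = 105.7 N/mm
Required minimum = 28 N/mm
Compliant: Yes


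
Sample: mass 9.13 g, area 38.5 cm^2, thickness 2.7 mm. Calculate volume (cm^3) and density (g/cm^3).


Thickness in cm = 2.7 / 10 = 0.27 cm
Volume = 38.5 x 0.27 = 10.395 cm^3
Density = 9.13 / 10.395 = 0.878 g/cm^3


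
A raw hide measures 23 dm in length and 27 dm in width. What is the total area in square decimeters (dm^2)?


Area = length x width
Area = 23 x 27 = 621 dm^2


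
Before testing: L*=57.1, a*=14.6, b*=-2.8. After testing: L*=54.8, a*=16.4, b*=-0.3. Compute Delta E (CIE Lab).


Delta E = 3.84

dL = 54.8 - 57.1 = -2.3
da = 16.4 - 14.6 = 1.8
db = -0.3 - (-2.8) = 2.5
dE = sqrt((-2.3)^2 + (1.8)^2 + (2.5)^2) = 3.84


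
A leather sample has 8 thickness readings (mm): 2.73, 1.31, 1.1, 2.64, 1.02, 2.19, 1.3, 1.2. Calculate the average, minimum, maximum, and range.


Average = 1.69 mm
Min = 1.02 mm
Max = 2.73 mm
Range = 1.71 mm

Sum = 13.49
Average = 13.49 / 8 = 1.69 mm
Minimum = 1.02 mm
Maximum = 2.73 mm
Range = 2.73 - 1.02 = 1.71 mm


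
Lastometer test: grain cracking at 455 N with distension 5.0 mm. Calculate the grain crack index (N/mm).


91.0 N/mm

Grain crack index = force / distension
Index = 455 / 5.0 = 91.0 N/mm


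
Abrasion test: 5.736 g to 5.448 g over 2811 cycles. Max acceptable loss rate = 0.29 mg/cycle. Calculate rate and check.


Rate = 0.102 mg/cycle
Passes: Yes

Loss = 5.736 - 5.448 = 0.288 g
Rate = 0.288 g / 2811 cycles x 1000 = 0.102 mg/cycle
Max = 0.29 mg/cycle
Passes: Yes


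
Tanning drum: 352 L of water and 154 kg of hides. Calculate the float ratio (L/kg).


Float ratio = water / hide weight
Ratio = 352 / 154 = 2.3


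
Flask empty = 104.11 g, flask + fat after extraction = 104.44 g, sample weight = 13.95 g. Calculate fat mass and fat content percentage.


Fat mass = 0.33 g
Fat content = 2.4%

Fat mass = 104.44 - 104.11 = 0.33 g
Fat% = 0.33 / 13.95 x 100 = 2.4%


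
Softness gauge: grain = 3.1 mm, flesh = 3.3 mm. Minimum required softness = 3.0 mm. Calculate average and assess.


Average softness = 3.20 mm
Meets requirement: Yes

Average = (3.1 + 3.3) / 2 = 3.20 mm
Minimum = 3.0 mm
Meets requirement: Yes


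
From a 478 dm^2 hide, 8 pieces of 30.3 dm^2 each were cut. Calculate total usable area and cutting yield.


Total usable = 8 x 30.3 = 242.4 dm^2
Yield = 242.4 / 478 x 100 = 50.7%


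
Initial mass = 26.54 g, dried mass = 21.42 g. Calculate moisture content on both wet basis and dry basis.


Wet basis = 19.3%
Dry basis = 23.9%

Moisture lost = 26.54 - 21.42 = 5.12 g
Wet basis MC = 5.12 / 26.54 x 100 = 19.3%
Dry basis MC = 5.12 / 21.42 x 100 = 23.9%


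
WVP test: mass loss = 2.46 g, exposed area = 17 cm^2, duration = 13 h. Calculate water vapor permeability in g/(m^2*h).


WVP = mass_loss / (area x time) x 10000
WVP = 2.46 / (17 x 13) x 10000
WVP = 2.46 / 221 x 10000 = 111.31 g/(m^2*h)


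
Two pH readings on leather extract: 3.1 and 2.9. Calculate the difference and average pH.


Difference = 0.2
Average pH = 3.00


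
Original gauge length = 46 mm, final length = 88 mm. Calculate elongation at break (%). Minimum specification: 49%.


Elongation = 91.3%
Meets spec: Yes

Extension = 88 - 46 = 42 mm
Elongation = 42 / 46 x 100 = 91.3%
Minimum required: 49%
Meets specification: Yes


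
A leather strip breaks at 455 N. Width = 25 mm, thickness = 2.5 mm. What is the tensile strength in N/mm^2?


7.28 N/mm^2


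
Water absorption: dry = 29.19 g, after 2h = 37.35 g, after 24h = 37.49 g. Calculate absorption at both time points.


WA (2h) = (37.35 - 29.19) / 29.19 x 100 = 28.0%
WA (24h) = (37.49 - 29.19) / 29.19 x 100 = 28.4%


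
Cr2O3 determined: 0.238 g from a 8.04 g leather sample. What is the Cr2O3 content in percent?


2.96%


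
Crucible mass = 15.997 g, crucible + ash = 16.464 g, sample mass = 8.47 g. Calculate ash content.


Ash mass = 0.467 g
Ash content = 5.51%


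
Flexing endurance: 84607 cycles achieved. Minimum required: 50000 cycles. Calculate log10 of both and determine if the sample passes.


Achieved: log10 = 4.93
Required: log10 = 4.70
Passes: Yes

log10(84607) = 4.93
log10(50000) = 4.70
Passes: Yes


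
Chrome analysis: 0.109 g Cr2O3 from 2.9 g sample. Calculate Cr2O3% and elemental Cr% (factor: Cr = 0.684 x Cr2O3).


Cr2O3 = 3.76%
Cr = 2.57%


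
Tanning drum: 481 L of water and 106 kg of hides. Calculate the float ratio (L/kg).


4.5

Float ratio = water / hide weight
Ratio = 481 / 106 = 4.5


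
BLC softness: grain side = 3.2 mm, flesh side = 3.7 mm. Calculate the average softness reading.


3.45 mm

Average = (3.2 + 3.7) / 2
Average = 3.45 mm


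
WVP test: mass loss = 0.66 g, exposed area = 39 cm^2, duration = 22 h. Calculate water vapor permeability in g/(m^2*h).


7.69 g/(m^2*h)

WVP = mass_loss / (area x time) x 10000
WVP = 0.66 / (39 x 22) x 10000
WVP = 0.66 / 858 x 10000 = 7.69 g/(m^2*h)


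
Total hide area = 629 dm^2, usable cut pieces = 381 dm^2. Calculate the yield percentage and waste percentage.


Yield = 60.6%
Waste = 39.4%

Yield = 381 / 629 x 100 = 60.6%
Waste = 629 - 381 = 248 dm^2
Waste% = 100 - 60.6 = 39.4%


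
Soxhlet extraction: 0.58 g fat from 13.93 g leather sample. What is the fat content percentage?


4.2%

Fat content = 0.58 / 13.93 x 100
Fat = 4.2%


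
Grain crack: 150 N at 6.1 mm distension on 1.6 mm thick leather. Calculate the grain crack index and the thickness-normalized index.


Crack index = 150 / 6.1 = 24.6 N/mm
Normalized = 24.6 / 1.6 = 15.4 N/mm per mm


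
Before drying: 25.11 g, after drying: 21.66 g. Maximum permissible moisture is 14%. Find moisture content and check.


Moisture content = 13.7%
Acceptable: Yes

MC = (25.11 - 21.66) / 25.11 x 100 = 13.7%
Maximum: 14%
Acceptable: Yes


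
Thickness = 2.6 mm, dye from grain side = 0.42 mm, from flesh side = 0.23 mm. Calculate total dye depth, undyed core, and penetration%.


Total dyed = 0.42 + 0.23 = 0.65 mm
Undyed core = 2.6 - 0.65 = 1.95 mm
Penetration = 0.65 / 2.6 x 100 = 25.0%


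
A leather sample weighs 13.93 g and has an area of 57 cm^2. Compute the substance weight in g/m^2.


Substance weight = mass / area x 10000
SW = 13.93 / 57 x 10000
SW = 2443.9 g/m^2


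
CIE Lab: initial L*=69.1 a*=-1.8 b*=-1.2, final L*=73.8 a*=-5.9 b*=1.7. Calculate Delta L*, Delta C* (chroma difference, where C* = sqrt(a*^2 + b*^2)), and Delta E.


Delta L* = 73.8 - 69.1 = 4.7
C1* = sqrt((-1.8)^2 + (-1.2)^2) = 2.163
C2* = sqrt((-5.9)^2 + (1.7)^2) = 6.140
Delta C* = 6.140 - 2.163 = 3.98
Delta E = sqrt((4.7)^2 + (-4.1)^2 + (2.9)^2) = 6.88


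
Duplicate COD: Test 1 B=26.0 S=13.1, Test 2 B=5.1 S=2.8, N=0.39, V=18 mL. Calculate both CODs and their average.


COD1 = (26.0 - 13.1) x 0.39 x 8000 / 18 = 2236.0 mg/L
COD2 = (5.1 - 2.8) x 0.39 x 8000 / 18 = 398.7 mg/L
Average = (2236.0 + 398.7) / 2 = 1317.4 mg/L


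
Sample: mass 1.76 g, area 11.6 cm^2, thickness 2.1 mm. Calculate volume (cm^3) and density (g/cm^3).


Volume = 2.436 cm^3
Density = 0.722 g/cm^3

Thickness in cm = 2.1 / 10 = 0.21 cm
Volume = 11.6 x 0.21 = 2.436 cm^3
Density = 1.76 / 2.436 = 0.722 g/cm^3


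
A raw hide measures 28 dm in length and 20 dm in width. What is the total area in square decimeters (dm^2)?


Area = length x width
Area = 28 x 20 = 560 dm^2


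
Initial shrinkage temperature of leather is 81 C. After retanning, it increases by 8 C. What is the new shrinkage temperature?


89 C

New Ts = 81 + 8 = 89 C


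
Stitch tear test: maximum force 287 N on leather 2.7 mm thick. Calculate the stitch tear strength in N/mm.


Stitch tear strength = force / thickness
STS = 287 / 2.7 = 106.3 N/mm


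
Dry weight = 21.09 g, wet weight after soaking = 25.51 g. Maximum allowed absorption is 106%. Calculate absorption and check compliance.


WA = (25.51 - 21.09) / 21.09 x 100 = 21.0%
Maximum allowed: 106%
Compliant: Yes


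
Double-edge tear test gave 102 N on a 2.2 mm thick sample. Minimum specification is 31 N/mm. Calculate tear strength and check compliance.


Tear strength = 46.4 N/mm
Compliant: Yes


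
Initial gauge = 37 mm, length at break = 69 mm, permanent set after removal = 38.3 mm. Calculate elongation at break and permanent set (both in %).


Elongation at break = (69 - 37) / 37 x 100 = 86.5%
Permanent set = (38.3 - 37) / 37 x 100 = 3.5%


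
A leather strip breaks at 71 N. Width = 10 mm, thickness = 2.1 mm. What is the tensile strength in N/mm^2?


3.38 N/mm^2


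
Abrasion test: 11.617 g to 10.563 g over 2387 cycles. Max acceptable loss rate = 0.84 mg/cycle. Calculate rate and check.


Loss = 11.617 - 10.563 = 1.054 g
Rate = 1.054 g / 2387 cycles x 1000 = 0.442 mg/cycle
Max = 0.84 mg/cycle
Passes: Yes


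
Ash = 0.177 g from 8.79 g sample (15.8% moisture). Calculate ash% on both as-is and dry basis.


As-is ash = 2.01%
Dry-basis ash = 2.39%

As-is ash% = 0.177 / 8.79 x 100 = 2.01%
Dry mass = 8.79 x (100 - 15.8) / 100 = 7.40118 g
Dry-basis ash% = 0.177 / 7.40118 x 100 = 2.39%


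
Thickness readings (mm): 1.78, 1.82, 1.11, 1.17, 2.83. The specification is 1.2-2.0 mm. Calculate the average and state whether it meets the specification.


Average = 1.74 mm
Within specification: Yes

Sum = 8.71
Average = 8.71 / 5 = 1.74 mm
Specification range: 1.2 to 2.0 mm
Within spec: Yes


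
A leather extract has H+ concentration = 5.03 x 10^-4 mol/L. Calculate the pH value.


pH = -log10[H+]
pH = -log10(5.03 x 10^-4) = 3.30


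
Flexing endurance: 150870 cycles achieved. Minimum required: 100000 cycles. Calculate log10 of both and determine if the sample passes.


log10(150870) = 5.18
log10(100000) = 5.00
Passes: Yes


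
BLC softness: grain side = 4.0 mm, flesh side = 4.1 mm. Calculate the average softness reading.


Average = (4.0 + 4.1) / 2
Average = 4.05 mm


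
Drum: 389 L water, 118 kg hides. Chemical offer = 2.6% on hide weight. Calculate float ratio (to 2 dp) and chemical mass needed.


Float ratio = 389 / 118 = 3.30
Chemical = 118 x 2.6 / 100 = 3.068 kg


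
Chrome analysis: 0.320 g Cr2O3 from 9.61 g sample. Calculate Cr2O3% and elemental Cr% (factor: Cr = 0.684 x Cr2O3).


Cr2O3% = 0.320 / 9.61 x 100 = 3.33%
Cr% = 3.33 x 0.684 = 2.28%


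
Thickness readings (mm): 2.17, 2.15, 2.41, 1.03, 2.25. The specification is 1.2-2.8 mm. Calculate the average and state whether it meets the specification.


Sum = 10.01
Average = 10.01 / 5 = 2.00 mm
Specification range: 1.2 to 2.8 mm
Within spec: Yes


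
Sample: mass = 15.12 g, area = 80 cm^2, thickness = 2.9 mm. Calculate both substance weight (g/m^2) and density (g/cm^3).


SW = 15.12 / 80 x 10000 = 1890.0 g/m^2
Volume = 80 x 2.9 / 10 = 23.20 cm^3
Density = 15.12 / 23.20 = 0.652 g/cm^3


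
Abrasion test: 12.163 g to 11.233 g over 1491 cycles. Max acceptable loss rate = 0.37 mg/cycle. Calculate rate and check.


Rate = 0.624 mg/cycle
Passes: No

Loss = 12.163 - 11.233 = 0.930 g
Rate = 0.930 g / 1491 cycles x 1000 = 0.624 mg/cycle
Max = 0.37 mg/cycle
Passes: No


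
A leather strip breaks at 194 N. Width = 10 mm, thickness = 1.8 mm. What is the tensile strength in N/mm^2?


10.78 N/mm^2


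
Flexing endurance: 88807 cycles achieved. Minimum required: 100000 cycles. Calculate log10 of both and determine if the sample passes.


log10(88807) = 4.95
log10(100000) = 5.00
Passes: No


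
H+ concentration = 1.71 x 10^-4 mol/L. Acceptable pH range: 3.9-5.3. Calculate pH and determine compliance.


pH = -log10(1.71 x 10^-4) = 3.77
Range: 3.9 to 5.3
Compliant: No


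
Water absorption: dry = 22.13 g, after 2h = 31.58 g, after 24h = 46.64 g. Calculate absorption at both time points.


WA (2h) = (31.58 - 22.13) / 22.13 x 100 = 42.7%
WA (24h) = (46.64 - 22.13) / 22.13 x 100 = 110.8%


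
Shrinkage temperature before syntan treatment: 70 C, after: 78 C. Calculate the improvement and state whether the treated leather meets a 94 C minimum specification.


Improvement = 8 C
Meets 94 C spec: No

Improvement = 78 - 70 = 8 C
Spec check: 78 C >= 94 C? No


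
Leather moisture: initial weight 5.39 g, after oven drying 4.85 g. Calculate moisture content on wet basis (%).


10.0%

Moisture = 5.39 - 4.85 = 0.54 g
MC = 0.54 / 5.39 x 100 = 10.0%


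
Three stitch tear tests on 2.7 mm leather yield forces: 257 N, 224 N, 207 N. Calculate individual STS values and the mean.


STS1 = 95.2 N/mm
STS2 = 83.0 N/mm
STS3 = 76.7 N/mm
Mean = 85.0 N/mm


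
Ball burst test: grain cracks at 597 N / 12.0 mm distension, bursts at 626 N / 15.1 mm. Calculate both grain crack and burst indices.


Crack index = 597 / 12.0 = 49.8 N/mm
Burst index = 626 / 15.1 = 41.5 N/mm


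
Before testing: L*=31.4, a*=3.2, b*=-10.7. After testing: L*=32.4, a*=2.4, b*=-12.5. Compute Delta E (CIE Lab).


Delta E = 2.21

dL = 32.4 - 31.4 = 1.0
da = 2.4 - 3.2 = -0.8
db = -12.5 - (-10.7) = -1.8
dE = sqrt((1.0)^2 + (-0.8)^2 + (-1.8)^2) = 2.21


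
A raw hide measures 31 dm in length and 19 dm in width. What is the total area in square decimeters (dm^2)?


589 dm^2


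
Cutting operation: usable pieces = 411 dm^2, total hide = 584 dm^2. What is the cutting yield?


Yield = usable / total x 100
Yield = 411 / 584 x 100 = 70.4%


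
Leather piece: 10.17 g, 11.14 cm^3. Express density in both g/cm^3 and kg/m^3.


0.913 g/cm^3
913 kg/m^3


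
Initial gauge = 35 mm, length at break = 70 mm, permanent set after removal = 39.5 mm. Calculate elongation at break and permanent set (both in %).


Elongation at break = (70 - 35) / 35 x 100 = 100.0%
Permanent set = (39.5 - 35) / 35 x 100 = 12.9%


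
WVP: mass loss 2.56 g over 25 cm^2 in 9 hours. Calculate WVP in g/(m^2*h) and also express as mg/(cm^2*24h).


WVP = 2.56 / (25 x 9) x 10000 = 113.78 g/(m^2*h)
Mass loss in mg = 2.56 x 1000 = 2560 mg
Per cm^2 per 24h in mg: 2560 x 24 / (25 x 9) = 61440 / 225 = 273.07 mg/(cm^2*24h)


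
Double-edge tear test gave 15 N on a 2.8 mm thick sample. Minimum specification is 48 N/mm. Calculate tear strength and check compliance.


Tear strength = 15 / 2.8 = 5.4 N/mm
Required minimum = 48 N/mm
Compliant: No


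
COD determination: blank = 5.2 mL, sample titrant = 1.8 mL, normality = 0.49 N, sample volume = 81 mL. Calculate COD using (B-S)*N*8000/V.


164.5 mg/L

COD = (5.2 - 1.8) x 0.49 x 8000 / 81
COD = 3.4 x 0.49 x 8000 / 81
COD = 164.5 mg/L


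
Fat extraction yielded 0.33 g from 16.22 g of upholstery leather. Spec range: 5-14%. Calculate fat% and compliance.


Fat content = 2.0%
Compliant: No


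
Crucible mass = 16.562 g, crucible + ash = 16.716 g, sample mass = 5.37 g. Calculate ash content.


Ash mass = 0.154 g
Ash content = 2.87%


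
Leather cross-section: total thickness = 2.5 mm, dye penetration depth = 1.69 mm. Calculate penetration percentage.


Penetration% = 1.69 / 2.5 x 100
Penetration = 67.6%


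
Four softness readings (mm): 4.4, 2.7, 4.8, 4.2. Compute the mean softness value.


Sum = 4.4 + 2.7 + 4.8 + 4.2
Mean = 16.1 / 4 = 4.03 mm


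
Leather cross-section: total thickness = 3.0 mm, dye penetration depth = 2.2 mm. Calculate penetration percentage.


Penetration% = 2.2 / 3.0 x 100
Penetration = 73.3%


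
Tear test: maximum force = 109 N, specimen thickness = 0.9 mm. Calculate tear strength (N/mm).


Tear strength = force / thickness
Tear = 109 / 0.9 = 121.1 N/mm


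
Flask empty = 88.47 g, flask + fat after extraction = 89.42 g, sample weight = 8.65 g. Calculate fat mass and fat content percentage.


Fat mass = 89.42 - 88.47 = 0.95 g
Fat% = 0.95 / 8.65 x 100 = 11.0%


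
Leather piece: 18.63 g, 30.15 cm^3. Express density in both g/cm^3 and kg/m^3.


0.618 g/cm^3
618 kg/m^3


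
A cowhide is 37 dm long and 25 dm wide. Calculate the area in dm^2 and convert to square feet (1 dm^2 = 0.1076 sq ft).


Area = 37 x 25 = 925 dm^2
Conversion: 925 x 0.1076 = 99.53 sq ft


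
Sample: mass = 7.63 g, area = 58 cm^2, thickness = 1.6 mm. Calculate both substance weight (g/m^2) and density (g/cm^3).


Substance weight = 1315.5 g/m^2
Density = 0.822 g/cm^3


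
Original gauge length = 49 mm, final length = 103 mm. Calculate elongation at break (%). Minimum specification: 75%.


Elongation = 110.2%
Meets spec: Yes

Extension = 103 - 49 = 54 mm
Elongation = 54 / 49 x 100 = 110.2%
Minimum required: 75%
Meets specification: Yes


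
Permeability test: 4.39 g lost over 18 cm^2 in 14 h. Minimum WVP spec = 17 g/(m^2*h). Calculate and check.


WVP = 174.21 g/(m^2*h)
Meets specification: Yes

WVP = 4.39 / (18 x 14) x 10000 = 174.21 g/(m^2*h)
Minimum: 17 g/(m^2*h)
Meets spec: Yes


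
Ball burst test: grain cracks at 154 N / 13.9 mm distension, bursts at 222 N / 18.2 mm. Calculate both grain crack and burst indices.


Crack index = 154 / 13.9 = 11.1 N/mm
Burst index = 222 / 18.2 = 12.2 N/mm


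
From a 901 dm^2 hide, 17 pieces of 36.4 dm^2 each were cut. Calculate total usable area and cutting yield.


Total usable = 17 x 36.4 = 618.8 dm^2
Yield = 618.8 / 901 x 100 = 68.7%


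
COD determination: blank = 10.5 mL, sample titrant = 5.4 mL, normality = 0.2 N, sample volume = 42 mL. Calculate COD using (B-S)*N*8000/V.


COD = (10.5 - 5.4) x 0.2 x 8000 / 42
COD = 5.1 x 0.2 x 8000 / 42
COD = 194.3 mg/L


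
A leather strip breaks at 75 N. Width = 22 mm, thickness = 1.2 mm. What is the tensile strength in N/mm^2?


2.84 N/mm^2

Cross-sectional area = 22 x 1.2 = 26.4 mm^2
Tensile strength = 75 / 26.4 = 2.84 N/mm^2


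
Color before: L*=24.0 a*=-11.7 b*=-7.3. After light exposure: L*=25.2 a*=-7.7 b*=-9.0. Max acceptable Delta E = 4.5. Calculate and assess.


dL = 1.2, da = 4.0, db = -1.7
dE = sqrt((1.2)^2 + (4.0)^2 + (-1.7)^2) = 4.51
Max = 4.5
Passes: No


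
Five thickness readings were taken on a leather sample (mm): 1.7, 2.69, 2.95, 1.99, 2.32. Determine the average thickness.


Sum = 1.7 + 2.69 + 2.95 + 1.99 + 2.32 = 11.65
Average = 11.65 / 5 = 2.33 mm


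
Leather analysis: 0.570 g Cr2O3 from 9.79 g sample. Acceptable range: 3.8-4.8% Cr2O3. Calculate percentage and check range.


Cr2O3% = 0.570 / 9.79 x 100 = 5.82%
Acceptable range: 3.8 to 4.8%
Within range: No


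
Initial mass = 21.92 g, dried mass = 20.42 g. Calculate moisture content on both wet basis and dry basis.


Wet basis = 6.8%
Dry basis = 7.3%

Moisture lost = 21.92 - 20.42 = 1.50 g
Wet basis MC = 1.50 / 21.92 x 100 = 6.8%
Dry basis MC = 1.50 / 20.42 x 100 = 7.3%


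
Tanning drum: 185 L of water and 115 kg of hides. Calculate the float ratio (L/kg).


Float ratio = water / hide weight
Ratio = 185 / 115 = 1.6


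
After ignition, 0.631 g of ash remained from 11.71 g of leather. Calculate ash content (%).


5.39%


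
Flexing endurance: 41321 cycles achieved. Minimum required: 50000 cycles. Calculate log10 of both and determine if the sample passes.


log10(41321) = 4.62
log10(50000) = 4.70
Passes: No


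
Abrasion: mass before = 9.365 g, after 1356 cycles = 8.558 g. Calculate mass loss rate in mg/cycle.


0.595 mg/cycle

Mass loss = 9.365 - 8.558 = 0.807 g
Rate = 0.807 / 1356 x 1000 = 0.595 mg/cycle


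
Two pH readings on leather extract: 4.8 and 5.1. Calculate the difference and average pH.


Difference = |4.8 - 5.1| = 0.3
Average = (4.8 + 5.1) / 2 = 4.95


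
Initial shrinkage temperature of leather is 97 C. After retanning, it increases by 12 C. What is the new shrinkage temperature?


New Ts = 97 + 12 = 109 C


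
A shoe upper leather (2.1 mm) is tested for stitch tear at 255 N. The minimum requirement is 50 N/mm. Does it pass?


STS = 121.4 N/mm
Passes: Yes


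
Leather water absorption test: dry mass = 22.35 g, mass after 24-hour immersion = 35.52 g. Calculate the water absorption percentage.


58.9%

Water absorbed = 35.52 - 22.35 = 13.17 g
WA% = 13.17 / 22.35 x 100 = 58.9%


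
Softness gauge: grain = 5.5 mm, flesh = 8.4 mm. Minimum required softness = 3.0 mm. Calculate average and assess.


Average softness = 6.95 mm
Meets requirement: Yes

Average = (5.5 + 8.4) / 2 = 6.95 mm
Minimum = 3.0 mm
Meets requirement: Yes


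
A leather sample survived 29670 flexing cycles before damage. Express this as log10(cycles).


log10(29670) = 4.47


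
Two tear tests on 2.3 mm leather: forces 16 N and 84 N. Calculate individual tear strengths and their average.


Tear 1 = 7.0 N/mm
Tear 2 = 36.5 N/mm
Average = 21.8 N/mm

Tear 1 = 16 / 2.3 = 7.0 N/mm
Tear 2 = 84 / 2.3 = 36.5 N/mm
Average = (7.0 + 36.5) / 2 = 21.8 N/mm


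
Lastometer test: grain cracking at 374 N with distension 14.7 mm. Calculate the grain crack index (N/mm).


Grain crack index = force / distension
Index = 374 / 14.7 = 25.4 N/mm


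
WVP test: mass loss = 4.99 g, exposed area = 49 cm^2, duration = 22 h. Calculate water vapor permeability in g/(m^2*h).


WVP = mass_loss / (area x time) x 10000
WVP = 4.99 / (49 x 22) x 10000
WVP = 4.99 / 1078 x 10000 = 46.29 g/(m^2*h)


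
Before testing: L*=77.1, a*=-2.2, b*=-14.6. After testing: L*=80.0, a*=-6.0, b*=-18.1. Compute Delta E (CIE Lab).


dL = 80.0 - 77.1 = 2.9
da = -6.0 - (-2.2) = -3.8
db = -18.1 - (-14.6) = -3.5
dE = sqrt((2.9)^2 + (-3.8)^2 + (-3.5)^2) = 5.92


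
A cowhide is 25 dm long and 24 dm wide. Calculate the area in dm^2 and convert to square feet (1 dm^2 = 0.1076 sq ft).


600 dm^2
64.56 sq ft

Area = 25 x 24 = 600 dm^2
Conversion: 600 x 0.1076 = 64.56 sq ft


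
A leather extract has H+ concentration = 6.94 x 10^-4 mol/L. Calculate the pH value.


pH = 3.16


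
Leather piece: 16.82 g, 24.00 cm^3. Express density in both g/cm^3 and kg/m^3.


Density = 16.82 / 24.00 = 0.701 g/cm^3
Convert: 0.701 x 1000 = 701 kg/m^3


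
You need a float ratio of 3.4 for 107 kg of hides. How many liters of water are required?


Water = hide weight x target ratio
Water = 107 x 3.4 = 363.8 L


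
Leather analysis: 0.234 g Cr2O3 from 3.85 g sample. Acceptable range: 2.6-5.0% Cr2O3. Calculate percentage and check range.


Cr2O3% = 0.234 / 3.85 x 100 = 6.08%
Acceptable range: 2.6 to 5.0%
Within range: No


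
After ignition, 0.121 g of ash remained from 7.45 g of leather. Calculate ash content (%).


Ash% = 0.121 / 7.45 x 100
Ash% = 1.62%


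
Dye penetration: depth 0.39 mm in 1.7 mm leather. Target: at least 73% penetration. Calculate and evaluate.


Penetration = 0.39 / 1.7 x 100 = 22.9%
Target: 73%
Meets target: No


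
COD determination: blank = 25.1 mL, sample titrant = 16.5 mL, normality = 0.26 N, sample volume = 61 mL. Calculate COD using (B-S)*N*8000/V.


293.2 mg/L

COD = (25.1 - 16.5) x 0.26 x 8000 / 61
COD = 8.6 x 0.26 x 8000 / 61
COD = 293.2 mg/L


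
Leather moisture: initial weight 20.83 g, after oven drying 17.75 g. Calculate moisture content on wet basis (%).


Moisture = 20.83 - 17.75 = 3.08 g
MC = 3.08 / 20.83 x 100 = 14.8%


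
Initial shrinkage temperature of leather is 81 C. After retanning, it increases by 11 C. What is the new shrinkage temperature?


92 C


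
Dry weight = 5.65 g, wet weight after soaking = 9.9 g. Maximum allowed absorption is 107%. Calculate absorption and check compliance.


Absorption = 75.2%
Compliant: Yes

WA = (9.9 - 5.65) / 5.65 x 100 = 75.2%
Maximum allowed: 107%
Compliant: Yes


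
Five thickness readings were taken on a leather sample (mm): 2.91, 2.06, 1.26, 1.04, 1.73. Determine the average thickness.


1.80 mm


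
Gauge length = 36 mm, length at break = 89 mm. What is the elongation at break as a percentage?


Extension = 89 - 36 = 53 mm
Elongation = 53 / 36 x 100 = 147.2%


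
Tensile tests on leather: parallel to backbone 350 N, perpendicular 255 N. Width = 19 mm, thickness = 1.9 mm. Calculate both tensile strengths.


Parallel = 9.70 N/mm^2
Perpendicular = 7.06 N/mm^2

Area = 19 x 1.9 = 36.1 mm^2
TS (parallel) = 350 / 36.1 = 9.70 N/mm^2
TS (perpendicular) = 255 / 36.1 = 7.06 N/mm^2


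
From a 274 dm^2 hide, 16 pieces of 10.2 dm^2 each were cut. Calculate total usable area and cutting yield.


Usable area = 163.2 dm^2
Yield = 59.6%

Total usable = 16 x 10.2 = 163.2 dm^2
Yield = 163.2 / 274 x 100 = 59.6%


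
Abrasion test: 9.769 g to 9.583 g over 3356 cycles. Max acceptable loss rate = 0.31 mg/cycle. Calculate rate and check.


Loss = 9.769 - 9.583 = 0.186 g
Rate = 0.186 g / 3356 cycles x 1000 = 0.055 mg/cycle
Max = 0.31 mg/cycle
Passes: Yes


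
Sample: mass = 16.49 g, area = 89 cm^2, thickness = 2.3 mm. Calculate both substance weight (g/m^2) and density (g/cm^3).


SW = 16.49 / 89 x 10000 = 1852.8 g/m^2
Volume = 89 x 2.3 / 10 = 20.47 cm^3
Density = 16.49 / 20.47 = 0.806 g/cm^3


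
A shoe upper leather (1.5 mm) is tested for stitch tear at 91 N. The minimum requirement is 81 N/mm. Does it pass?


STS = 60.7 N/mm
Passes: No

STS = 91 / 1.5 = 60.7 N/mm
Minimum required: 81 N/mm
Passes: No
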